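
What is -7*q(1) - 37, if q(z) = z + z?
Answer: -51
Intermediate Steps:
q(z) = 2*z
-7*q(1) - 37 = -14 - 37 = -51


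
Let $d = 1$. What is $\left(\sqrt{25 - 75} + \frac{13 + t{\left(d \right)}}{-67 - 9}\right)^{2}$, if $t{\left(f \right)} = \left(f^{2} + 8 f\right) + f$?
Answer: $\frac{\left(23 - 380 i \sqrt{2}\right)^{2}}{5776} \approx -49.908 - 4.2799 i$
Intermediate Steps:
$t{\left(f \right)} = f^{2} + 9 f$
$\left(\sqrt{25 - 75} + \frac{13 + t{\left(d \right)}}{-67 - 9}\right)^{2} = \left(\sqrt{25 - 75} + \frac{13 + 1 \left(9 + 1\right)}{-67 - 9}\right)^{2} = \left(\sqrt{-50} + \frac{13 + 1 \cdot 10}{-76}\right)^{2} = \left(5 i \sqrt{2} + \left(13 + 10\right) \left(- \frac{1}{76}\right)\right)^{2} = \left(5 i \sqrt{2} + 23 \left(- \frac{1}{76}\right)\right)^{2} = \left(5 i \sqrt{2} - \frac{23}{76}\right)^{2} = \left(- \frac{23}{76} + 5 i \sqrt{2}\right)^{2}$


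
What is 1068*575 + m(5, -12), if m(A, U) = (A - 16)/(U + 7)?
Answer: 3070511/5 ≈ 6.1410e+5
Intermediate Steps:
m(A, U) = (-16 + A)/(7 + U)
1068*575 + m(5, -12) = 1068*575 + (-16 + 5)/(7 - 12) = 614100 - 11/(-5) = 614100 - ⅕*(-11) = 614100 + 11/5 = 3070511/5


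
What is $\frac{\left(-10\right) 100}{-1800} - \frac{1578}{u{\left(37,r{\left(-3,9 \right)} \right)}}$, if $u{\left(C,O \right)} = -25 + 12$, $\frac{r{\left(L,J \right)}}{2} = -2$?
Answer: $\frac{14267}{117} \approx 121.94$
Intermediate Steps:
$r{\left(L,J \right)} = -4$ ($r{\left(L,J \right)} = 2 \left(-2\right) = -4$)
$u{\left(C,O \right)} = -13$
$\frac{\left(-10\right) 100}{-1800} - \frac{1578}{u{\left(37,r{\left(-3,9 \right)} \right)}} = \frac{\left(-10\right) 100}{-1800} - \frac{1578}{-13} = \left(-1000\right) \left(- \frac{1}{1800}\right) - - \frac{1578}{13} = \frac{5}{9} + \frac{1578}{13} = \frac{14267}{117}$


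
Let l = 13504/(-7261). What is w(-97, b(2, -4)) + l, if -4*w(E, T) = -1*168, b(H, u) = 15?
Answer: 291458/7261 ≈ 40.140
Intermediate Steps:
l = -13504/7261 (l = 13504*(-1/7261) = -13504/7261 ≈ -1.8598)
w(E, T) = 42 (w(E, T) = -(-1)*168/4 = -1/4*(-168) = 42)
w(-97, b(2, -4)) + l = 42 - 13504/7261 = 291458/7261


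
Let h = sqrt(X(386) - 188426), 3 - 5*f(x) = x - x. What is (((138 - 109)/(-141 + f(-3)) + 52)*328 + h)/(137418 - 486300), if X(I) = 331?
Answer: -2981438/61228791 - I*sqrt(188095)/348882 ≈ -0.048693 - 0.0012431*I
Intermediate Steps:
f(x) = 3/5 (f(x) = 3/5 - (x - x)/5 = 3/5 - 1/5*0 = 3/5 + 0 = 3/5)
h = I*sqrt(188095) (h = sqrt(331 - 188426) = sqrt(-188095) = I*sqrt(188095) ≈ 433.7*I)
(((138 - 109)/(-141 + f(-3)) + 52)*328 + h)/(137418 - 486300) = (((138 - 109)/(-141 + 3/5) + 52)*328 + I*sqrt(188095))/(137418 - 486300) = ((29/(-702/5) + 52)*328 + I*sqrt(188095))/(-348882) = ((29*(-5/702) + 52)*328 + I*sqrt(188095))*(-1/348882) = ((-145/702 + 52)*328 + I*sqrt(188095))*(-1/348882) = ((36359/702)*328 + I*sqrt(188095))*(-1/348882) = (5962876/351 + I*sqrt(188095))*(-1/348882) = -2981438/61228791 - I*sqrt(188095)/348882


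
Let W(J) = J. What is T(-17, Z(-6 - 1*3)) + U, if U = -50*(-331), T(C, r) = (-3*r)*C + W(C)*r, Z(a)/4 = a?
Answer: 15326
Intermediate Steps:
Z(a) = 4*a
T(C, r) = -2*C*r (T(C, r) = (-3*r)*C + C*r = -3*C*r + C*r = -2*C*r)
U = 16550
T(-17, Z(-6 - 1*3)) + U = -2*(-17)*4*(-6 - 1*3) + 16550 = -2*(-17)*4*(-6 - 3) + 16550 = -2*(-17)*4*(-9) + 16550 = -2*(-17)*(-36) + 16550 = -1224 + 16550 = 15326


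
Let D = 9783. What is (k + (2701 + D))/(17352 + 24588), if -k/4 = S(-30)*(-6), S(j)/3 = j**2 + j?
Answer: 18781/10485 ≈ 1.7912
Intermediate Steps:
S(j) = 3*j + 3*j**2 (S(j) = 3*(j**2 + j) = 3*(j + j**2) = 3*j + 3*j**2)
k = 62640 (k = -4*3*(-30)*(1 - 30)*(-6) = -4*3*(-30)*(-29)*(-6) = -10440*(-6) = -4*(-15660) = 62640)
(k + (2701 + D))/(17352 + 24588) = (62640 + (2701 + 9783))/(17352 + 24588) = (62640 + 12484)/41940 = 75124*(1/41940) = 18781/10485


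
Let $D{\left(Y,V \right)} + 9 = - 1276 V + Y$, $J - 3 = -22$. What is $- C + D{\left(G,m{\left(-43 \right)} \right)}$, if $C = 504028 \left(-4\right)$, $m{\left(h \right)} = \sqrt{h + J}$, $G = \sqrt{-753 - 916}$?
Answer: $2016103 + i \sqrt{1669} - 1276 i \sqrt{62} \approx 2.0161 \cdot 10^{6} - 10006.0 i$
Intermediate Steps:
$J = -19$ ($J = 3 - 22 = -19$)
$G = i \sqrt{1669}$ ($G = \sqrt{-1669} = i \sqrt{1669} \approx 40.853 i$)
$m{\left(h \right)} = \sqrt{-19 + h}$ ($m{\left(h \right)} = \sqrt{h - 19} = \sqrt{-19 + h}$)
$D{\left(Y,V \right)} = -9 + Y - 1276 V$ ($D{\left(Y,V \right)} = -9 - \left(- Y + 1276 V\right) = -9 + Y - 1276 V$)
$C = -2016112$
$- C + D{\left(G,m{\left(-43 \right)} \right)} = \left(-1\right) \left(-2016112\right) - \left(9 + 1276 \sqrt{-19 - 43} - i \sqrt{1669}\right) = 2016112 - \left(9 - i \sqrt{1669} + 1276 i \sqrt{62}\right) = 2016103 + i \sqrt{1669} - 1276 i \sqrt{62}$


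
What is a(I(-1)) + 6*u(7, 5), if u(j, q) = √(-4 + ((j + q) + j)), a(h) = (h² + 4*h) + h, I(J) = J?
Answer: -4 + 6*√15 ≈ 19.238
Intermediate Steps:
a(h) = h² + 5*h
u(j, q) = √(-4 + q + 2*j) (u(j, q) = √(-4 + (q + 2*j)) = √(-4 + q + 2*j))
a(I(-1)) + 6*u(7, 5) = -(5 - 1) + 6*√(-4 + 5 + 2*7) = -1*4 + 6*√(-4 + 5 + 14) = -4 + 6*√15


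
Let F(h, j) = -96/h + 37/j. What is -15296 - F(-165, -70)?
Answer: -11777961/770 ≈ -15296.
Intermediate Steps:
-15296 - F(-165, -70) = -15296 - (-96/(-165) + 37/(-70)) = -15296 - (-96*(-1/165) + 37*(-1/70)) = -15296 - (32/55 - 37/70) = -15296 - 1*41/770 = -15296 - 41/770 = -11777961/770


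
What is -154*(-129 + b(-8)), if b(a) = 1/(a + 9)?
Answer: 19712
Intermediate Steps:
b(a) = 1/(9 + a)
-154*(-129 + b(-8)) = -154*(-129 + 1/(9 - 8)) = -154*(-129 + 1/1) = -154*(-129 + 1) = -154*(-128) = 19712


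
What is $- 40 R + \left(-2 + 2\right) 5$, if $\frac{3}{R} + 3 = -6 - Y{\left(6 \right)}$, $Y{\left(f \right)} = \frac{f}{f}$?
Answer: $12$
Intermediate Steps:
$Y{\left(f \right)} = 1$
$R = - \frac{3}{10}$ ($R = \frac{3}{-3 - 7} = \frac{3}{-10} = 3 \left(- \frac{1}{10}\right) = - \frac{3}{10} \approx -0.3$)
$- 40 R + \left(-2 + 2\right) 5 = \left(-40\right) \left(- \frac{3}{10}\right) + \left(-2 + 2\right) 5 = 12 + 0 \cdot 5 = 12 + 0 = 12$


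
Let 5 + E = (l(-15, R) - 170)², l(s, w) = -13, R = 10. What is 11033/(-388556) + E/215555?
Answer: 10632190789/83755188580 ≈ 0.12694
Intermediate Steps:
E = 33484 (E = -5 + (-13 - 170)² = -5 + (-183)² = -5 + 33489 = 33484)
11033/(-388556) + E/215555 = 11033/(-388556) + 33484/215555 = 11033*(-1/388556) + 33484*(1/215555) = -11033/388556 + 33484/215555 = 10632190789/83755188580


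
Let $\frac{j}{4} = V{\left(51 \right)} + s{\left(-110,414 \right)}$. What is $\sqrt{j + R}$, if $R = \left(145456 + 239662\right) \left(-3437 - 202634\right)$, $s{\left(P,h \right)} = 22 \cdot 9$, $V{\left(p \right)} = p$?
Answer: $49 i \sqrt{33053582} \approx 2.8171 \cdot 10^{5} i$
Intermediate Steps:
$s{\left(P,h \right)} = 198$
$R = -79361651378$ ($R = 385118 \left(-206071\right) = -79361651378$)
$j = 996$ ($j = 4 \left(51 + 198\right) = 4 \cdot 249 = 996$)
$\sqrt{j + R} = \sqrt{996 - 79361651378} = \sqrt{-79361650382} = 49 i \sqrt{33053582}$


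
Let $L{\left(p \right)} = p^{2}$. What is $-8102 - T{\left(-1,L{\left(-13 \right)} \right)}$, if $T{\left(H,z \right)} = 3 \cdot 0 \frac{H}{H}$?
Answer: $-8102$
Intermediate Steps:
$T{\left(H,z \right)} = 0$ ($T{\left(H,z \right)} = 0 \cdot 1 = 0$)
$-8102 - T{\left(-1,L{\left(-13 \right)} \right)} = -8102 - 0 = -8102 + 0 = -8102$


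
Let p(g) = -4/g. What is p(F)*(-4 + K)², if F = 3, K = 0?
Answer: -64/3 ≈ -21.333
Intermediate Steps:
p(F)*(-4 + K)² = (-4/3)*(-4 + 0)² = -4*⅓*(-4)² = -4/3*16 = -64/3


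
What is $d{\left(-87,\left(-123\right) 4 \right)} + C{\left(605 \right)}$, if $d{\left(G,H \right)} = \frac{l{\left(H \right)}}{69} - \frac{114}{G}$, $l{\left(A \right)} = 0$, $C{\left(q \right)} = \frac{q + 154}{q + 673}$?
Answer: $\frac{23525}{12354} \approx 1.9042$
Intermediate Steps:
$C{\left(q \right)} = \frac{154 + q}{673 + q}$
$d{\left(G,H \right)} = - \frac{114}{G}$ ($d{\left(G,H \right)} = \frac{0}{69} - \frac{114}{G} = 0 \cdot \frac{1}{69} - \frac{114}{G} = 0 - \frac{114}{G} = - \frac{114}{G}$)
$d{\left(-87,\left(-123\right) 4 \right)} + C{\left(605 \right)} = - \frac{114}{-87} + \frac{154 + 605}{673 + 605} = \left(-114\right) \left(- \frac{1}{87}\right) + \frac{1}{1278} \cdot 759 = \frac{38}{29} + \frac{1}{1278} \cdot 759 = \frac{38}{29} + \frac{253}{426} = \frac{23525}{12354}$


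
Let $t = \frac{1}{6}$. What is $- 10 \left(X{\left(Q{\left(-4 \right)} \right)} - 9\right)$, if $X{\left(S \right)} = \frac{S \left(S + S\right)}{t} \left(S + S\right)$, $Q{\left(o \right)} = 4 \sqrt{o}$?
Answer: $90 + 122880 i \approx 90.0 + 1.2288 \cdot 10^{5} i$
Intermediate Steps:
$t = \frac{1}{6} \approx 0.16667$
$X{\left(S \right)} = 24 S^{3}$ ($X{\left(S \right)} = S \left(S + S\right) \frac{1}{\frac{1}{6}} \left(S + S\right) = S 2 S 6 \cdot 2 S = 2 S^{2} \cdot 6 \cdot 2 S = 12 S^{2} \cdot 2 S = 24 S^{3}$)
$- 10 \left(X{\left(Q{\left(-4 \right)} \right)} - 9\right) = - 10 \left(24 \left(4 \sqrt{-4}\right)^{3} - 9\right) = - 10 \left(24 \left(4 \cdot 2 i\right)^{3} - 9\right) = - 10 \left(24 \left(8 i\right)^{3} - 9\right) = - 10 \left(24 \left(- 512 i\right) - 9\right) = - 10 \left(- 12288 i - 9\right) = - 10 \left(-9 - 12288 i\right) = 90 + 122880 i$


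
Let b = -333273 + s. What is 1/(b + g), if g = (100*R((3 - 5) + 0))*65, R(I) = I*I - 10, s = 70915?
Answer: -1/301358 ≈ -3.3183e-6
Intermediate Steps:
b = -262358 (b = -333273 + 70915 = -262358)
R(I) = -10 + I**2 (R(I) = I**2 - 10 = -10 + I**2)
g = -39000 (g = (100*(-10 + ((3 - 5) + 0)**2))*65 = (100*(-10 + (-2 + 0)**2))*65 = (100*(-10 + (-2)**2))*65 = (100*(-10 + 4))*65 = (100*(-6))*65 = -600*65 = -39000)
1/(b + g) = 1/(-262358 - 39000) = 1/(-301358) = -1/301358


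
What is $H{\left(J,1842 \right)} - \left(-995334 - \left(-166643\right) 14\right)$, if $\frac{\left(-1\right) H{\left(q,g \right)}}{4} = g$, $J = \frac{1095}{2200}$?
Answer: $-1345036$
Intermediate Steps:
$J = \frac{219}{440}$ ($J = 1095 \cdot \frac{1}{2200} = \frac{219}{440} \approx 0.49773$)
$H{\left(q,g \right)} = - 4 g$
$H{\left(J,1842 \right)} - \left(-995334 - \left(-166643\right) 14\right) = \left(-4\right) 1842 - \left(-995334 - \left(-166643\right) 14\right) = -7368 - \left(-995334 - -2333002\right) = -7368 - \left(-995334 + 2333002\right) = -7368 - 1337668 = -1345036$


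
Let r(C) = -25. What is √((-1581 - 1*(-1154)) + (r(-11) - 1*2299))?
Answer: I*√2751 ≈ 52.45*I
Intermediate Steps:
√((-1581 - 1*(-1154)) + (r(-11) - 1*2299)) = √((-1581 - 1*(-1154)) + (-25 - 1*2299)) = √((-1581 + 1154) + (-25 - 2299)) = √(-427 - 2324) = √(-2751) = I*√2751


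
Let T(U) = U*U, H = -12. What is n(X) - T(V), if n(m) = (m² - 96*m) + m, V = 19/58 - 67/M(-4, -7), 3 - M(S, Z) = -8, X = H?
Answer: 509124167/407044 ≈ 1250.8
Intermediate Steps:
X = -12
M(S, Z) = 11 (M(S, Z) = 3 - 1*(-8) = 3 + 8 = 11)
V = -3677/638 (V = 19/58 - 67/11 = -3677/638 ≈ -5.7633)
n(m) = m² - 95*m
T(U) = U²
n(X) - T(V) = -12*(-95 - 12) - (-3677/638)² = -12*(-107) - 1*13520329/407044 = 1284 - 13520329/407044 = 509124167/407044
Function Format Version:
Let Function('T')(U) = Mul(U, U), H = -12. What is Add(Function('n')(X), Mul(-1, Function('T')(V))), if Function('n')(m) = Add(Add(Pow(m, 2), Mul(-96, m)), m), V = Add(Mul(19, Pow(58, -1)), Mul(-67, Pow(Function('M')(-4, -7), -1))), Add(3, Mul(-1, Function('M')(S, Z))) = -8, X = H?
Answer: Rational(509124167, 407044) ≈ 1250.8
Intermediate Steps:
X = -12
Function('M')(S, Z) = 11 (Function('M')(S, Z) = Add(3, Mul(-1, -8)) = Add(3, 8) = 11)
V = Rational(-3677, 638) (V = Add(Mul(19, Pow(58, -1)), Mul(-67, Pow(11, -1))) = Add(Mul(19, Rational(1, 58)), Mul(-67, Rational(1, 11))) = Add(Rational(19, 58), Rational(-67, 11)) = Rational(-3677, 638) ≈ -5.7633)
Function('n')(m) = Add(Pow(m, 2), Mul(-95, m))
Function('T')(U) = Pow(U, 2)
Add(Function('n')(X), Mul(-1, Function('T')(V))) = Add(Mul(-12, Add(-95, -12)), Mul(-1, Pow(Rational(-3677, 638), 2))) = Add(Mul(-12, -107), Mul(-1, Rational(13520329, 407044))) = Add(1284, Rational(-13520329, 407044)) = Rational(509124167, 407044)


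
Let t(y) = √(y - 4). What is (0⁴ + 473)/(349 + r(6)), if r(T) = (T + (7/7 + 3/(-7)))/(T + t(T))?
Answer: 137966059/102135559 + 76153*√2/102135559 ≈ 1.3519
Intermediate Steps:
t(y) = √(-4 + y)
r(T) = (4/7 + T)/(T + √(-4 + T)) (r(T) = (T + (7/7 + 3/(-7)))/(T + √(-4 + T)) = (T + (7*(⅐) + 3*(-⅐)))/(T + √(-4 + T)) = (T + (1 - 3/7))/(T + √(-4 + T)) = (T + 4/7)/(T + √(-4 + T)) = (4/7 + T)/(T + √(-4 + T)))
(0⁴ + 473)/(349 + r(6)) = (0⁴ + 473)/(349 + (4/7 + 6)/(6 + √(-4 + 6))) = (0 + 473)/(349 + (46/7)/(6 + √2)) = 473/(349 + 46/(7*(6 + √2)))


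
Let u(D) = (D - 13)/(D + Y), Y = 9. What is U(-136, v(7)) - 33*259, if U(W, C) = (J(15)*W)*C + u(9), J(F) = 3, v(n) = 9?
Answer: -109973/9 ≈ -12219.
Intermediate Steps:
u(D) = (-13 + D)/(9 + D) (u(D) = (D - 13)/(D + 9) = (-13 + D)/(9 + D))
U(W, C) = -2/9 + 3*C*W (U(W, C) = (3*W)*C + (-13 + 9)/(9 + 9) = 3*C*W - 4/18 = 3*C*W + (1/18)*(-4) = 3*C*W - 2/9 = -2/9 + 3*C*W)
U(-136, v(7)) - 33*259 = (-2/9 + 3*9*(-136)) - 33*259 = (-2/9 - 3672) - 1*8547 = -33050/9 - 8547 = -109973/9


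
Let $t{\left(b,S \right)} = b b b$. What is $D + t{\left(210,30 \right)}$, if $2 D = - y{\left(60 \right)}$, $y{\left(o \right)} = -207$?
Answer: $\frac{18522207}{2} \approx 9.2611 \cdot 10^{6}$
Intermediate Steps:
$t{\left(b,S \right)} = b^{3}$ ($t{\left(b,S \right)} = b b^{2} = b^{3}$)
$D = \frac{207}{2}$ ($D = \frac{\left(-1\right) \left(-207\right)}{2} = \frac{1}{2} \cdot 207 = \frac{207}{2} \approx 103.5$)
$D + t{\left(210,30 \right)} = \frac{207}{2} + 210^{3} = \frac{207}{2} + 9261000 = \frac{18522207}{2}$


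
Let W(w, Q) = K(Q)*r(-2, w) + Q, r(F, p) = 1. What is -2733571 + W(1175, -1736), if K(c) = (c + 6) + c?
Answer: -2738773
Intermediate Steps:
K(c) = 6 + 2*c (K(c) = (6 + c) + c = 6 + 2*c)
W(w, Q) = 6 + 3*Q (W(w, Q) = (6 + 2*Q)*1 + Q = (6 + 2*Q) + Q = 6 + 3*Q)
-2733571 + W(1175, -1736) = -2733571 + (6 + 3*(-1736)) = -2733571 + (6 - 5208) = -2733571 - 5202 = -2738773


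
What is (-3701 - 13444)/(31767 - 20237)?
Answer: -3429/2306 ≈ -1.4870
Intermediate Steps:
(-3701 - 13444)/(31767 - 20237) = -17145/11530 = -17145*1/11530 = -3429/2306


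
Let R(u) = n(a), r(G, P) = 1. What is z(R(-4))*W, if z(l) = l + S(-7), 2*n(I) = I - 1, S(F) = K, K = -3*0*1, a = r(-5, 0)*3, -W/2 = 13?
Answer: -26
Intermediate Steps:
W = -26 (W = -2*13 = -26)
a = 3 (a = 1*3 = 3)
K = 0 (K = 0*1 = 0)
S(F) = 0
n(I) = -1/2 + I/2 (n(I) = (I - 1)/2 = (-1 + I)/2 = -1/2 + I/2)
R(u) = 1 (R(u) = -1/2 + (1/2)*3 = -1/2 + 3/2 = 1)
z(l) = l (z(l) = l + 0 = l)
z(R(-4))*W = 1*(-26) = -26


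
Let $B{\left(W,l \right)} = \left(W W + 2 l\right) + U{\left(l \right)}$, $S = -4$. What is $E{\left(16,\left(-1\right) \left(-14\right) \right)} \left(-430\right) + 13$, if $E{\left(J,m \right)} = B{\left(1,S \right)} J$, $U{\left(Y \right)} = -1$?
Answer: $55053$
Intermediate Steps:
$B{\left(W,l \right)} = -1 + W^{2} + 2 l$ ($B{\left(W,l \right)} = \left(W W + 2 l\right) - 1 = \left(W^{2} + 2 l\right) - 1 = -1 + W^{2} + 2 l$)
$E{\left(J,m \right)} = - 8 J$ ($E{\left(J,m \right)} = \left(-1 + 1^{2} + 2 \left(-4\right)\right) J = \left(-1 + 1 - 8\right) J = - 8 J$)
$E{\left(16,\left(-1\right) \left(-14\right) \right)} \left(-430\right) + 13 = \left(-8\right) 16 \left(-430\right) + 13 = \left(-128\right) \left(-430\right) + 13 = 55040 + 13 = 55053$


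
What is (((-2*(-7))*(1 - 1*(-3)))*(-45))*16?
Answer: -40320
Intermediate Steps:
(((-2*(-7))*(1 - 1*(-3)))*(-45))*16 = ((14*(1 + 3))*(-45))*16 = ((14*4)*(-45))*16 = (56*(-45))*16 = -2520*16 = -40320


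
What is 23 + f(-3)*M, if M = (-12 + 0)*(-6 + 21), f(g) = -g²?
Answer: 1643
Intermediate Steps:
M = -180 (M = -12*15 = -180)
23 + f(-3)*M = 23 - 1*(-3)²*(-180) = 23 - 1*9*(-180) = 23 - 9*(-180) = 23 + 1620 = 1643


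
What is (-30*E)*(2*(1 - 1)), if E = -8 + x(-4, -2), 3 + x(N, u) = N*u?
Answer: 0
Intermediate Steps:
x(N, u) = -3 + N*u
E = -3 (E = -8 + (-3 - 4*(-2)) = -8 + (-3 + 8) = -8 + 5 = -3)
(-30*E)*(2*(1 - 1)) = (-30*(-3))*(2*(1 - 1)) = 90*(2*0) = 90*0 = 0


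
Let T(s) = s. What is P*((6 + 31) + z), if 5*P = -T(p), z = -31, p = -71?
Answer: 426/5 ≈ 85.200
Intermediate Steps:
P = 71/5 (P = (-1*(-71))/5 = (⅕)*71 = 71/5 ≈ 14.200)
P*((6 + 31) + z) = 71*((6 + 31) - 31)/5 = 71*(37 - 31)/5 = (71/5)*6 = 426/5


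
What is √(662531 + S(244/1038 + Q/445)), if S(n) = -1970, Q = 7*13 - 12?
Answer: √660561 ≈ 812.75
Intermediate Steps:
Q = 79 (Q = 91 - 12 = 79)
√(662531 + S(244/1038 + Q/445)) = √(662531 - 1970) = √660561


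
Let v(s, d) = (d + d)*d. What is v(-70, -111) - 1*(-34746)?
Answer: 59388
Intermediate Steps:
v(s, d) = 2*d**2 (v(s, d) = (2*d)*d = 2*d**2)
v(-70, -111) - 1*(-34746) = 2*(-111)**2 - 1*(-34746) = 2*12321 + 34746 = 24642 + 34746 = 59388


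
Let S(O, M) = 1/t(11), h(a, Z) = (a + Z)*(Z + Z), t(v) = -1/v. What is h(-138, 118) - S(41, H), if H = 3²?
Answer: -4709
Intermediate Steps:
h(a, Z) = 2*Z*(Z + a) (h(a, Z) = (Z + a)*(2*Z) = 2*Z*(Z + a))
H = 9
S(O, M) = -11 (S(O, M) = 1/(-1/11) = -11)
h(-138, 118) - S(41, H) = 2*118*(118 - 138) - 1*(-11) = 2*118*(-20) + 11 = -4720 + 11 = -4709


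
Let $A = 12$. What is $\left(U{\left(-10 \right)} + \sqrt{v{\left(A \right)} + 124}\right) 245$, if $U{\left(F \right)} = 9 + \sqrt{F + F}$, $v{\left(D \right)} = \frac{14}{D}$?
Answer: $2205 + \frac{245 \sqrt{4506}}{6} + 490 i \sqrt{5} \approx 4946.0 + 1095.7 i$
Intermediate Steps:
$U{\left(F \right)} = 9 + \sqrt{2} \sqrt{F}$ ($U{\left(F \right)} = 9 + \sqrt{2 F} = 9 + \sqrt{2} \sqrt{F}$)
$\left(U{\left(-10 \right)} + \sqrt{v{\left(A \right)} + 124}\right) 245 = \left(\left(9 + \sqrt{2} \sqrt{-10}\right) + \sqrt{\frac{14}{12} + 124}\right) 245 = \left(\left(9 + \sqrt{2} i \sqrt{10}\right) + \sqrt{14 \cdot \frac{1}{12} + 124}\right) 245 = \left(\left(9 + 2 i \sqrt{5}\right) + \sqrt{\frac{7}{6} + 124}\right) 245 = \left(\left(9 + 2 i \sqrt{5}\right) + \sqrt{\frac{751}{6}}\right) 245 = \left(\left(9 + 2 i \sqrt{5}\right) + \frac{\sqrt{4506}}{6}\right) 245 = \left(9 + \frac{\sqrt{4506}}{6} + 2 i \sqrt{5}\right) 245 = 2205 + \frac{245 \sqrt{4506}}{6} + 490 i \sqrt{5}$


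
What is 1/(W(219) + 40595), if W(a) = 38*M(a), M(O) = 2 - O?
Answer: 1/32349 ≈ 3.0913e-5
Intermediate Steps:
W(a) = 76 - 38*a (W(a) = 38*(2 - a) = 76 - 38*a)
1/(W(219) + 40595) = 1/((76 - 38*219) + 40595) = 1/((76 - 8322) + 40595) = 1/(-8246 + 40595) = 1/32349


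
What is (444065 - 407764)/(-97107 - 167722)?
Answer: -36301/264829 ≈ -0.13707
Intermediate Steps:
(444065 - 407764)/(-97107 - 167722) = 36301/(-264829) = 36301*(-1/264829) = -36301/264829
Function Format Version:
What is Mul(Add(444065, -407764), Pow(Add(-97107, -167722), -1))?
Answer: Rational(-36301, 264829) ≈ -0.13707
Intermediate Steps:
Mul(Add(444065, -407764), Pow(Add(-97107, -167722), -1)) = Mul(36301, Pow(-264829, -1)) = Mul(36301, Rational(-1, 264829)) = Rational(-36301, 264829)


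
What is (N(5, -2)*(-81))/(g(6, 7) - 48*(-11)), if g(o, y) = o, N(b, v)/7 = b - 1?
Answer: -378/89 ≈ -4.2472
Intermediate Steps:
N(b, v) = -7 + 7*b (N(b, v) = 7*(b - 1) = 7*(-1 + b) = -7 + 7*b)
(N(5, -2)*(-81))/(g(6, 7) - 48*(-11)) = ((-7 + 7*5)*(-81))/(6 - 48*(-11)) = ((-7 + 35)*(-81))/(6 + 528) = (28*(-81))/534 = -2268*1/534 = -378/89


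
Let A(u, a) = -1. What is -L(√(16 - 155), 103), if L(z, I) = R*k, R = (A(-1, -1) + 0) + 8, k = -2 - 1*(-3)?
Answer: -7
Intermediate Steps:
k = 1 (k = -2 + 3 = 1)
R = 7 (R = (-1 + 0) + 8 = -1 + 8 = 7)
L(z, I) = 7 (L(z, I) = 7*1 = 7)
-L(√(16 - 155), 103) = -1*7 = -7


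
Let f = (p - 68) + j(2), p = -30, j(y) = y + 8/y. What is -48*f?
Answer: 4416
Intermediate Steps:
f = -92 (f = (-30 - 68) + (2 + 8/2) = -98 + (2 + 8*(½)) = -98 + (2 + 4) = -98 + 6 = -92)
-48*f = -48*(-92) = 4416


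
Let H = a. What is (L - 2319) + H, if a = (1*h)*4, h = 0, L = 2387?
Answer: 68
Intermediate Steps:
a = 0 (a = (1*0)*4 = 0*4 = 0)
H = 0
(L - 2319) + H = (2387 - 2319) + 0 = 68 + 0 = 68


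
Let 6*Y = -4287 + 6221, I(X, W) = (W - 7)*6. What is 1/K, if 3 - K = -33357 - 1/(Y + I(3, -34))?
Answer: 229/7639443 ≈ 2.9976e-5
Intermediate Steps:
I(X, W) = -42 + 6*W (I(X, W) = (-7 + W)*6 = -42 + 6*W)
Y = 967/3 (Y = (-4287 + 6221)/6 = (⅙)*1934 = 967/3 ≈ 322.33)
K = 7639443/229 (K = 3 - (-33357 - 1/(967/3 + (-42 + 6*(-34)))) = 3 - (-33357 - 1/(967/3 + (-42 - 204))) = 3 - (-33357 - 1/(967/3 - 246)) = 3 - (-33357 - 1/229/3) = 3 - (-33357 - 1*3/229) = 3 - (-33357 - 3/229) = 3 - 1*(-7638756/229) = 3 + 7638756/229 = 7639443/229 ≈ 33360.)
1/K = 1/(7639443/229) = 229/7639443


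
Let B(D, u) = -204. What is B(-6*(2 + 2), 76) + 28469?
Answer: 28265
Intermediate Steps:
B(-6*(2 + 2), 76) + 28469 = -204 + 28469 = 28265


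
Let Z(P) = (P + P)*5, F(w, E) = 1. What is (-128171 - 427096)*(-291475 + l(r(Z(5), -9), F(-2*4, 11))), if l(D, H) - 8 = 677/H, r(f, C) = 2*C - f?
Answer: 161466090930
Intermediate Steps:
Z(P) = 10*P (Z(P) = (2*P)*5 = 10*P)
r(f, C) = -f + 2*C
l(D, H) = 8 + 677/H
(-128171 - 427096)*(-291475 + l(r(Z(5), -9), F(-2*4, 11))) = (-128171 - 427096)*(-291475 + (8 + 677/1)) = -555267*(-291475 + (8 + 677*1)) = -555267*(-291475 + (8 + 677)) = -555267*(-291475 + 685) = -555267*(-290790) = 161466090930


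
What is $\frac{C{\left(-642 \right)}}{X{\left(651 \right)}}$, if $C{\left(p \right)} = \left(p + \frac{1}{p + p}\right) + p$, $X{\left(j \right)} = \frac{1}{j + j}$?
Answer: $- \frac{357758569}{214} \approx -1.6718 \cdot 10^{6}$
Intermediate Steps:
$X{\left(j \right)} = \frac{1}{2 j}$
$C{\left(p \right)} = \frac{1}{2 p} + 2 p$ ($C{\left(p \right)} = \left(p + \frac{1}{2 p}\right) + p = \frac{1}{2 p} + 2 p$)
$\frac{C{\left(-642 \right)}}{X{\left(651 \right)}} = \frac{\frac{1}{2 \left(-642\right)} + 2 \left(-642\right)}{\frac{1}{2} \cdot \frac{1}{651}} = \frac{\frac{1}{2} \left(- \frac{1}{642}\right) - 1284}{\frac{1}{2} \cdot \frac{1}{651}} = \left(- \frac{1}{1284} - 1284\right) \frac{1}{\frac{1}{1302}} = \left(- \frac{1648657}{1284}\right) 1302 = - \frac{357758569}{214}$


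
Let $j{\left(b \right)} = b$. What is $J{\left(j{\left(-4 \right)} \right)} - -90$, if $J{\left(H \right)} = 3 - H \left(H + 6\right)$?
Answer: $101$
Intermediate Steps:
$J{\left(H \right)} = 3 - H \left(6 + H\right)$
$J{\left(j{\left(-4 \right)} \right)} - -90 = \left(3 - \left(-4\right)^{2} - -24\right) - -90 = \left(3 - 16 + 24\right) + 90 = 11 + 90 = 101$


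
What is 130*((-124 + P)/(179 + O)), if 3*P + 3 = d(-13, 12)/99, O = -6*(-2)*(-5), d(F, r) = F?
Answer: -4827940/35343 ≈ -136.60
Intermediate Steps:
O = -60 (O = 12*(-5) = -60)
P = -310/297 (P = -1 + (-13/99)/3 = -1 + (-13*1/99)/3 = -1 + (1/3)*(-13/99) = -1 - 13/297 = -310/297 ≈ -1.0438)
130*((-124 + P)/(179 + O)) = 130*((-124 - 310/297)/(179 - 60)) = 130*(-37138/297/119) = 130*(-37138/297*1/119) = 130*(-37138/35343) = -4827940/35343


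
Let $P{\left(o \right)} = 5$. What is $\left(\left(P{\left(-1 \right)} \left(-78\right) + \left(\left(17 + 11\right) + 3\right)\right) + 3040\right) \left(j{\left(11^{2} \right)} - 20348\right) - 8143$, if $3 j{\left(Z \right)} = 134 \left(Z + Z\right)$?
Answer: $- \frac{76743925}{3} \approx -2.5581 \cdot 10^{7}$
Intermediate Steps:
$j{\left(Z \right)} = \frac{268 Z}{3}$ ($j{\left(Z \right)} = \frac{134 \left(Z + Z\right)}{3} = \frac{134 \cdot 2 Z}{3} = \frac{268 Z}{3}$)
$\left(\left(P{\left(-1 \right)} \left(-78\right) + \left(\left(17 + 11\right) + 3\right)\right) + 3040\right) \left(j{\left(11^{2} \right)} - 20348\right) - 8143 = \left(\left(5 \left(-78\right) + \left(\left(17 + 11\right) + 3\right)\right) + 3040\right) \left(\frac{268 \cdot 11^{2}}{3} - 20348\right) - 8143 = \left(\left(-390 + \left(28 + 3\right)\right) + 3040\right) \left(\frac{268}{3} \cdot 121 - 20348\right) - 8143 = \left(\left(-390 + 31\right) + 3040\right) \left(\frac{32428}{3} - 20348\right) - 8143 = \left(-359 + 3040\right) \left(- \frac{28616}{3}\right) - 8143 = 2681 \left(- \frac{28616}{3}\right) - 8143 = - \frac{76719496}{3} - 8143 = - \frac{76743925}{3}$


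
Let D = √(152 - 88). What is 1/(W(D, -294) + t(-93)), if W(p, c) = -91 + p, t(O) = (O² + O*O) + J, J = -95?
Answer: 1/17120 ≈ 5.8411e-5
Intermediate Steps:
t(O) = -95 + 2*O² (t(O) = (O² + O*O) - 95 = (O² + O²) - 95 = 2*O² - 95 = -95 + 2*O²)
D = 8 (D = √64 = 8)
1/(W(D, -294) + t(-93)) = 1/((-91 + 8) + (-95 + 2*(-93)²)) = 1/(-83 + (-95 + 2*8649)) = 1/(-83 + (-95 + 17298)) = 1/(-83 + 17203) = 1/17120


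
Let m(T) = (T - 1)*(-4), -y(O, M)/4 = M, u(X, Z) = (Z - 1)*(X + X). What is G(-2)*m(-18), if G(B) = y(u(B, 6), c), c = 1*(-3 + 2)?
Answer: 304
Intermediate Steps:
u(X, Z) = 2*X*(-1 + Z) (u(X, Z) = (-1 + Z)*(2*X) = 2*X*(-1 + Z))
c = -1 (c = 1*(-1) = -1)
y(O, M) = -4*M
G(B) = 4 (G(B) = -4*(-1) = 4)
m(T) = 4 - 4*T (m(T) = (-1 + T)*(-4) = 4 - 4*T)
G(-2)*m(-18) = 4*(4 - 4*(-18)) = 4*(4 + 72) = 4*76 = 304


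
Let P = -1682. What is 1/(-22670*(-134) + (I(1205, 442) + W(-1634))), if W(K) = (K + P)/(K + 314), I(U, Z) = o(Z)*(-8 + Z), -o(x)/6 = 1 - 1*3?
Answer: 330/1004186869 ≈ 3.2862e-7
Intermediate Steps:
o(x) = 12 (o(x) = -6*(1 - 1*3) = -6*(1 - 3) = -6*(-2) = 12)
I(U, Z) = -96 + 12*Z (I(U, Z) = 12*(-8 + Z) = -96 + 12*Z)
W(K) = (-1682 + K)/(314 + K) (W(K) = (K - 1682)/(K + 314) = (-1682 + K)/(314 + K))
1/(-22670*(-134) + (I(1205, 442) + W(-1634))) = 1/(-22670*(-134) + ((-96 + 12*442) + (-1682 - 1634)/(314 - 1634))) = 1/(3037780 + ((-96 + 5304) - 3316/(-1320))) = 1/(3037780 + (5208 - 1/1320*(-3316))) = 1/(3037780 + (5208 + 829/330)) = 1/(3037780 + 1719469/330) = 1/(1004186869/330) = 330/1004186869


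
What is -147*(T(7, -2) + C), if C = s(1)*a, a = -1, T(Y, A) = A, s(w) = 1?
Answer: 441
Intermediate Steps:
C = -1 (C = 1*(-1) = -1)
-147*(T(7, -2) + C) = -147*(-2 - 1) = -147*(-3) = 441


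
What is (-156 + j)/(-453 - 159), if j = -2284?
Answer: 610/153 ≈ 3.9869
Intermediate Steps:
(-156 + j)/(-453 - 159) = (-156 - 2284)/(-453 - 159) = -2440/(-612) = -2440*(-1/612) = 610/153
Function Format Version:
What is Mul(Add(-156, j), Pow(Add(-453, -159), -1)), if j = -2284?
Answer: Rational(610, 153) ≈ 3.9869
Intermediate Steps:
Mul(Add(-156, j), Pow(Add(-453, -159), -1)) = Mul(Add(-156, -2284), Pow(Add(-453, -159), -1)) = Mul(-2440, Pow(-612, -1)) = Mul(-2440, Rational(-1, 612)) = Rational(610, 153)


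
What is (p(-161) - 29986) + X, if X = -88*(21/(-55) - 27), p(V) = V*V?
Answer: -8277/5 ≈ -1655.4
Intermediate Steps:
p(V) = V²
X = 12048/5 (X = -88*(21*(-1/55) - 27) = -88*(-21/55 - 27) = -88*(-1506/55) = 12048/5 ≈ 2409.6)
(p(-161) - 29986) + X = ((-161)² - 29986) + 12048/5 = (25921 - 29986) + 12048/5 = -4065 + 12048/5 = -8277/5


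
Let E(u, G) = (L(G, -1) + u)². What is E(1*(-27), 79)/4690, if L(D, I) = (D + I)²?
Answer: 36687249/4690 ≈ 7822.4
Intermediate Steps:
E(u, G) = (u + (-1 + G)²)² (E(u, G) = ((G - 1)² + u)² = ((-1 + G)² + u)² = (u + (-1 + G)²)²)
E(1*(-27), 79)/4690 = (1*(-27) + (-1 + 79)²)²/4690 = (-27 + 78²)²*(1/4690) = (-27 + 6084)²*(1/4690) = 6057²*(1/4690) = 36687249*(1/4690) = 36687249/4690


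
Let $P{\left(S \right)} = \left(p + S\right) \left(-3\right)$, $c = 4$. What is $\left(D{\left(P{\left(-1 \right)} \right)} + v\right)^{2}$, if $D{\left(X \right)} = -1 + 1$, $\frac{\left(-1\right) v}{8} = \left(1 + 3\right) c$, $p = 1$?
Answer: $16384$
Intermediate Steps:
$v = -128$ ($v = - 8 \left(1 + 3\right) 4 = - 8 \cdot 4 \cdot 4 = \left(-8\right) 16 = -128$)
$P{\left(S \right)} = -3 - 3 S$ ($P{\left(S \right)} = \left(1 + S\right) \left(-3\right) = -3 - 3 S$)
$D{\left(X \right)} = 0$
$\left(D{\left(P{\left(-1 \right)} \right)} + v\right)^{2} = \left(0 - 128\right)^{2} = \left(-128\right)^{2} = 16384$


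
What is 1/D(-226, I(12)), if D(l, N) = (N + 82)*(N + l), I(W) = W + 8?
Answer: -1/21012 ≈ -4.7592e-5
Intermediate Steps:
I(W) = 8 + W
D(l, N) = (82 + N)*(N + l)
1/D(-226, I(12)) = 1/((8 + 12)² + 82*(8 + 12) + 82*(-226) + (8 + 12)*(-226)) = 1/(20² + 82*20 - 18532 + 20*(-226)) = 1/(400 + 1640 - 18532 - 4520) = 1/(-21012) = -1/21012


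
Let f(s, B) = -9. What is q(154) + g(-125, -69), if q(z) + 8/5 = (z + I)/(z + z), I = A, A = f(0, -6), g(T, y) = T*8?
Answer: -1541739/1540 ≈ -1001.1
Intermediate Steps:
g(T, y) = 8*T
A = -9
I = -9
q(z) = -8/5 + (-9 + z)/(2*z) (q(z) = -8/5 + (z - 9)/(z + z) = -8/5 + (-9 + z)/((2*z)) = -8/5 + (-9 + z)*(1/(2*z)) = -8/5 + (-9 + z)/(2*z))
q(154) + g(-125, -69) = (⅒)*(-45 - 11*154)/154 + 8*(-125) = (⅒)*(1/154)*(-45 - 1694) - 1000 = (⅒)*(1/154)*(-1739) - 1000 = -1739/1540 - 1000 = -1541739/1540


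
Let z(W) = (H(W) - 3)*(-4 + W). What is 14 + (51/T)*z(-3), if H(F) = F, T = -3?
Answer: -700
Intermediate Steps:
z(W) = (-4 + W)*(-3 + W) (z(W) = (W - 3)*(-4 + W) = (-3 + W)*(-4 + W) = (-4 + W)*(-3 + W))
14 + (51/T)*z(-3) = 14 + (51/(-3))*(12 + (-3)² - 7*(-3)) = 14 + (51*(-⅓))*(12 + 9 + 21) = 14 - 17*42 = 14 - 714 = -700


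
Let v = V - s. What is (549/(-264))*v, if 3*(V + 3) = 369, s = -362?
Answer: -44103/44 ≈ -1002.3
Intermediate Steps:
V = 120 (V = -3 + (⅓)*369 = -3 + 123 = 120)
v = 482 (v = 120 - 1*(-362) = 120 + 362 = 482)
(549/(-264))*v = (549/(-264))*482 = (549*(-1/264))*482 = -183/88*482 = -44103/44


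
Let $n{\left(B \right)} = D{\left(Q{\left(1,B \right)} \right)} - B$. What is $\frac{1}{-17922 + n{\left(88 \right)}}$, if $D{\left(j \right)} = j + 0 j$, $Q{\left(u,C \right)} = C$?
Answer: $- \frac{1}{17922} \approx -5.5797 \cdot 10^{-5}$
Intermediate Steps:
$D{\left(j \right)} = j$ ($D{\left(j \right)} = j + 0 = j$)
$n{\left(B \right)} = 0$ ($n{\left(B \right)} = B - B = 0$)
$\frac{1}{-17922 + n{\left(88 \right)}} = \frac{1}{-17922 + 0} = \frac{1}{-17922} = - \frac{1}{17922}$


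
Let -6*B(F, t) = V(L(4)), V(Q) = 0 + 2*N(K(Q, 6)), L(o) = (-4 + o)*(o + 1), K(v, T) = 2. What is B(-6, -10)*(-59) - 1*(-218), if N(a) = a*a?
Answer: 890/3 ≈ 296.67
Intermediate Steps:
L(o) = (1 + o)*(-4 + o) (L(o) = (-4 + o)*(1 + o) = (1 + o)*(-4 + o))
N(a) = a²
V(Q) = 8 (V(Q) = 0 + 2*2² = 0 + 2*4 = 0 + 8 = 8)
B(F, t) = -4/3 (B(F, t) = -⅙*8 = -4/3)
B(-6, -10)*(-59) - 1*(-218) = -4/3*(-59) - 1*(-218) = 236/3 + 218 = 890/3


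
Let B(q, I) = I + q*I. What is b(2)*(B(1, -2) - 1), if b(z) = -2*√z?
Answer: 10*√2 ≈ 14.142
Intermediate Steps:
B(q, I) = I + I*q
b(2)*(B(1, -2) - 1) = (-2*√2)*(-2*(1 + 1) - 1) = (-2*√2)*(-2*2 - 1) = (-2*√2)*(-4 - 1) = -2*√2*(-5) = 10*√2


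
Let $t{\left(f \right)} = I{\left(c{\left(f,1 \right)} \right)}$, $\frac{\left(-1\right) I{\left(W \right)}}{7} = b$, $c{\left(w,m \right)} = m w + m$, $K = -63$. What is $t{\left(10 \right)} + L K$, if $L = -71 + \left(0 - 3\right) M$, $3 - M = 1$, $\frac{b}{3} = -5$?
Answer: $4956$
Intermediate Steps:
$c{\left(w,m \right)} = m + m w$
$b = -15$ ($b = 3 \left(-5\right) = -15$)
$M = 2$ ($M = 3 - 1 = 2$)
$I{\left(W \right)} = 105$ ($I{\left(W \right)} = \left(-7\right) \left(-15\right) = 105$)
$t{\left(f \right)} = 105$
$L = -77$ ($L = -71 + \left(0 - 3\right) 2 = -71 - 6 = -77$)
$t{\left(10 \right)} + L K = 105 - -4851 = 105 + 4851 = 4956$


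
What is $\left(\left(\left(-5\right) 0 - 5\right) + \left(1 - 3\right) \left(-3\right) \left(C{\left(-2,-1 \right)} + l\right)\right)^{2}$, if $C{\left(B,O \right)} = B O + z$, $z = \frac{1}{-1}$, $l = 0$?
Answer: $1$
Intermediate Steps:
$z = -1$
$C{\left(B,O \right)} = -1 + B O$ ($C{\left(B,O \right)} = B O - 1 = -1 + B O$)
$\left(\left(\left(-5\right) 0 - 5\right) + \left(1 - 3\right) \left(-3\right) \left(C{\left(-2,-1 \right)} + l\right)\right)^{2} = \left(\left(\left(-5\right) 0 - 5\right) + \left(1 - 3\right) \left(-3\right) \left(\left(-1 - -2\right) + 0\right)\right)^{2} = \left(\left(0 - 5\right) + \left(-2\right) \left(-3\right) \left(\left(-1 + 2\right) + 0\right)\right)^{2} = \left(-5 + 6 \left(1 + 0\right)\right)^{2} = \left(-5 + 6 \cdot 1\right)^{2} = \left(-5 + 6\right)^{2} = 1^{2} = 1$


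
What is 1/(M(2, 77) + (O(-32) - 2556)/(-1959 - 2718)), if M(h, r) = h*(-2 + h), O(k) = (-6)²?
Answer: 1559/840 ≈ 1.8560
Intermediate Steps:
O(k) = 36
1/(M(2, 77) + (O(-32) - 2556)/(-1959 - 2718)) = 1/(2*(-2 + 2) + (36 - 2556)/(-1959 - 2718)) = 1/(2*0 - 2520/(-4677)) = 1/(0 - 2520*(-1/4677)) = 1/(0 + 840/1559) = 1/(840/1559) = 1559/840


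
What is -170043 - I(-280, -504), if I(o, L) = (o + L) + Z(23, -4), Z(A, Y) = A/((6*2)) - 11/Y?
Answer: -507791/3 ≈ -1.6926e+5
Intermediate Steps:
Z(A, Y) = -11/Y + A/12 (Z(A, Y) = A/12 - 11/Y = -11/Y + A/12)
I(o, L) = 14/3 + L + o (I(o, L) = (o + L) + (-11/(-4) + (1/12)*23) = (L + o) + (-11*(-1/4) + 23/12) = (L + o) + (11/4 + 23/12) = (L + o) + 14/3 = 14/3 + L + o)
-170043 - I(-280, -504) = -170043 - (14/3 - 504 - 280) = -170043 - 1*(-2338/3) = -170043 + 2338/3 = -507791/3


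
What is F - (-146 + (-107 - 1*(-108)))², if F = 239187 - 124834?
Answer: 93328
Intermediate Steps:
F = 114353
F - (-146 + (-107 - 1*(-108)))² = 114353 - (-146 + (-107 - 1*(-108)))² = 114353 - (-146 + (-107 + 108))² = 114353 - (-146 + 1)² = 114353 - 1*(-145)² = 114353 - 1*21025 = 114353 - 21025 = 93328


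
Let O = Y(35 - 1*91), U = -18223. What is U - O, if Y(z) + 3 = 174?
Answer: -18394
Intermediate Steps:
Y(z) = 171 (Y(z) = -3 + 174 = 171)
O = 171
U - O = -18223 - 1*171 = -18223 - 171 = -18394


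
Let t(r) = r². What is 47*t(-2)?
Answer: 188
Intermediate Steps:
47*t(-2) = 47*(-2)² = 47*4 = 188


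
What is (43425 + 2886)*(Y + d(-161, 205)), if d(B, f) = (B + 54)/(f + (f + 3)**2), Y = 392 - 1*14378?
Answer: -28155121681251/43469 ≈ -6.4771e+8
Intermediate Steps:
Y = -13986 (Y = 392 - 14378 = -13986)
d(B, f) = (54 + B)/(f + (3 + f)**2)
(43425 + 2886)*(Y + d(-161, 205)) = (43425 + 2886)*(-13986 + (54 - 161)/(205 + (3 + 205)**2)) = 46311*(-13986 - 107/(205 + 208**2)) = 46311*(-13986 - 107/(205 + 43264)) = 46311*(-13986 - 107/43469) = 46311*(-607957541/43469) = -28155121681251/43469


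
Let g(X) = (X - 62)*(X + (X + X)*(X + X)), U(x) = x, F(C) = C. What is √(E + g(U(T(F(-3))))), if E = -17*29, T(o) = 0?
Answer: I*√493 ≈ 22.204*I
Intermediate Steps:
E = -493
g(X) = (-62 + X)*(X + 4*X²) (g(X) = (-62 + X)*(X + (2*X)*(2*X)) = (-62 + X)*(X + 4*X²))
√(E + g(U(T(F(-3))))) = √(-493 + 0*(-62 - 247*0 + 4*0²)) = √(-493 + 0*(-62 + 0 + 4*0)) = √(-493 + 0*(-62 + 0 + 0)) = √(-493 + 0*(-62)) = √(-493 + 0) = √(-493) = I*√493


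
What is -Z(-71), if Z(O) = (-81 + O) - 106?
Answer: 258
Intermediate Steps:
Z(O) = -187 + O
-Z(-71) = -(-187 - 71) = -1*(-258) = 258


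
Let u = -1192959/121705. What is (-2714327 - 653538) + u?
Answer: -409887202784/121705 ≈ -3.3679e+6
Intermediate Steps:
u = -1192959/121705 (u = -1192959*1/121705 = -1192959/121705 ≈ -9.8020)
(-2714327 - 653538) + u = (-2714327 - 653538) - 1192959/121705 = -3367865 - 1192959/121705 = -409887202784/121705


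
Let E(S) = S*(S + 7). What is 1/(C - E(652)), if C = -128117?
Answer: -1/557785 ≈ -1.7928e-6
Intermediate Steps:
E(S) = S*(7 + S)
1/(C - E(652)) = 1/(-128117 - 652*(7 + 652)) = 1/(-128117 - 652*659) = 1/(-128117 - 1*429668) = 1/(-128117 - 429668) = 1/(-557785) = -1/557785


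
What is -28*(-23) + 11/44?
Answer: 2577/4 ≈ 644.25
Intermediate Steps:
-28*(-23) + 11/44 = 644 + 11*(1/44) = 644 + ¼ = 2577/4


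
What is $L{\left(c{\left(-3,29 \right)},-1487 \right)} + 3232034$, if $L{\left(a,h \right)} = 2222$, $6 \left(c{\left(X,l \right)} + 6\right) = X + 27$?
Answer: $3234256$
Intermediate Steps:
$c{\left(X,l \right)} = - \frac{3}{2} + \frac{X}{6}$ ($c{\left(X,l \right)} = -6 + \frac{X + 27}{6} = -6 + \frac{27 + X}{6} = -6 + \left(\frac{9}{2} + \frac{X}{6}\right) = - \frac{3}{2} + \frac{X}{6}$)
$L{\left(c{\left(-3,29 \right)},-1487 \right)} + 3232034 = 2222 + 3232034 = 3234256$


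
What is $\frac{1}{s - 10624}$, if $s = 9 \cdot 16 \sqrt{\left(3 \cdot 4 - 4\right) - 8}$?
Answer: $- \frac{1}{10624} \approx -9.4126 \cdot 10^{-5}$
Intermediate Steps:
$s = 0$ ($s = 144 \sqrt{\left(12 - 4\right) - 8} = 144 \sqrt{8 - 8} = 144 \sqrt{0} = 144 \cdot 0 = 0$)
$\frac{1}{s - 10624} = \frac{1}{0 - 10624} = \frac{1}{-10624} = - \frac{1}{10624}$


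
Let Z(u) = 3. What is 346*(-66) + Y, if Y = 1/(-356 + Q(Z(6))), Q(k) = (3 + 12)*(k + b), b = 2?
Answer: -6416917/281 ≈ -22836.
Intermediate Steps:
Q(k) = 30 + 15*k (Q(k) = (3 + 12)*(k + 2) = 15*(2 + k) = 30 + 15*k)
Y = -1/281 (Y = 1/(-356 + (30 + 15*3)) = 1/(-356 + (30 + 45)) = 1/(-356 + 75) = 1/(-281) = -1/281 ≈ -0.0035587)
346*(-66) + Y = 346*(-66) - 1/281 = -22836 - 1/281 = -6416917/281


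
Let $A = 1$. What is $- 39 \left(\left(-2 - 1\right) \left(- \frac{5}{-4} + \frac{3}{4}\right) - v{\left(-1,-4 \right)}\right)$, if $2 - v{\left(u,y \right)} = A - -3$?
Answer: $156$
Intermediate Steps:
$v{\left(u,y \right)} = -2$ ($v{\left(u,y \right)} = 2 - \left(1 - -3\right) = 2 - \left(1 + 3\right) = 2 - 4 = -2$)
$- 39 \left(\left(-2 - 1\right) \left(- \frac{5}{-4} + \frac{3}{4}\right) - v{\left(-1,-4 \right)}\right) = - 39 \left(\left(-2 - 1\right) \left(- \frac{5}{-4} + \frac{3}{4}\right) - -2\right) = - 39 \left(- 3 \left(\left(-5\right) \left(- \frac{1}{4}\right) + 3 \cdot \frac{1}{4}\right) + 2\right) = - 39 \left(- 3 \left(\frac{5}{4} + \frac{3}{4}\right) + 2\right) = - 39 \left(\left(-3\right) 2 + 2\right) = - 39 \left(-6 + 2\right) = \left(-39\right) \left(-4\right) = 156$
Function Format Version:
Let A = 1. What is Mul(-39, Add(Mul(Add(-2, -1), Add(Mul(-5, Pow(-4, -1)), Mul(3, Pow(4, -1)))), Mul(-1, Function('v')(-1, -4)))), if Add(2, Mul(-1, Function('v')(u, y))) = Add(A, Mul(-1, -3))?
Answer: 156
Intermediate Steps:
Function('v')(u, y) = -2 (Function('v')(u, y) = Add(2, Mul(-1, Add(1, Mul(-1, -3)))) = Add(2, Mul(-1, Add(1, 3))) = Add(2, Mul(-1, 4)) = Add(2, -4) = -2)
Mul(-39, Add(Mul(Add(-2, -1), Add(Mul(-5, Pow(-4, -1)), Mul(3, Pow(4, -1)))), Mul(-1, Function('v')(-1, -4)))) = Mul(-39, Add(Mul(Add(-2, -1), Add(Mul(-5, Pow(-4, -1)), Mul(3, Pow(4, -1)))), Mul(-1, -2))) = Mul(-39, Add(Mul(-3, Add(Mul(-5, Rational(-1, 4)), Mul(3, Rational(1, 4)))), 2)) = Mul(-39, Add(Mul(-3, Add(Rational(5, 4), Rational(3, 4))), 2)) = Mul(-39, Add(Mul(-3, 2), 2)) = Mul(-39, Add(-6, 2)) = Mul(-39, -4) = 156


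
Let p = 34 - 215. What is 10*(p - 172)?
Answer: -3530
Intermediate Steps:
p = -181
10*(p - 172) = 10*(-181 - 172) = 10*(-353) = -3530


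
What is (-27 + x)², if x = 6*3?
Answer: 81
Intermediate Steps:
x = 18
(-27 + x)² = (-27 + 18)² = (-9)² = 81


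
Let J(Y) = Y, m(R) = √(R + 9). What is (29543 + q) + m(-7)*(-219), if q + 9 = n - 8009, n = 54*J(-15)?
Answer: 20715 - 219*√2 ≈ 20405.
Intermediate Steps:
m(R) = √(9 + R)
n = -810 (n = 54*(-15) = -810)
q = -8828 (q = -9 + (-810 - 8009) = -9 - 8819 = -8828)
(29543 + q) + m(-7)*(-219) = (29543 - 8828) + √(9 - 7)*(-219) = 20715 + √2*(-219) = 20715 - 219*√2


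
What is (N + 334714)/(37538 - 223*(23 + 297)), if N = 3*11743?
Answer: -369943/33822 ≈ -10.938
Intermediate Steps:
N = 35229
(N + 334714)/(37538 - 223*(23 + 297)) = (35229 + 334714)/(37538 - 223*(23 + 297)) = 369943/(37538 - 223*320) = 369943/(37538 - 71360) = 369943/(-33822) = 369943*(-1/33822) = -369943/33822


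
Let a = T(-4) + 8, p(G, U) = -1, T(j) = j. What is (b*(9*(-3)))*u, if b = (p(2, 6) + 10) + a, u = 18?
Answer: -6318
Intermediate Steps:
a = 4 (a = -4 + 8 = 4)
b = 13 (b = (-1 + 10) + 4 = 9 + 4 = 13)
(b*(9*(-3)))*u = (13*(9*(-3)))*18 = (13*(-27))*18 = -351*18 = -6318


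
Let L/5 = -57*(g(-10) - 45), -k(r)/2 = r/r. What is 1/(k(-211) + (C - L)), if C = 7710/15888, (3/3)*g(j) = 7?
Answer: -2648/28681851 ≈ -9.2323e-5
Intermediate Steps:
k(r) = -2 (k(r) = -2*r/r = -2*1 = -2)
g(j) = 7
L = 10830 (L = 5*(-57*(7 - 45)) = 5*(-57*(-38)) = 5*2166 = 10830)
C = 1285/2648 (C = 7710*(1/15888) = 1285/2648 ≈ 0.48527)
1/(k(-211) + (C - L)) = 1/(-2 + (1285/2648 - 1*10830)) = 1/(-2 + (1285/2648 - 10830)) = 1/(-2 - 28676555/2648) = 1/(-28681851/2648) = -2648/28681851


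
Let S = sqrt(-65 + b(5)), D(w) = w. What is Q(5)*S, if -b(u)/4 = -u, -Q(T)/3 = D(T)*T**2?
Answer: -1125*I*sqrt(5) ≈ -2515.6*I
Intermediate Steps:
Q(T) = -3*T**3 (Q(T) = -3*T*T**2 = -3*T**3)
b(u) = 4*u (b(u) = -(-4)*u = 4*u)
S = 3*I*sqrt(5) (S = sqrt(-65 + 4*5) = sqrt(-65 + 20) = sqrt(-45) = 3*I*sqrt(5) ≈ 6.7082*I)
Q(5)*S = (-3*5**3)*(3*I*sqrt(5)) = (-3*125)*(3*I*sqrt(5)) = -1125*I*sqrt(5)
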